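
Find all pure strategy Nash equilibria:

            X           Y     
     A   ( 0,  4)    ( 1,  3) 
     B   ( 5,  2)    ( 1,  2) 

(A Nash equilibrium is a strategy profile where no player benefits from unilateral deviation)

Nash equilibrium: (B, X), (B, Y)

Work:
Best responses:
  P1 vs X: payoffs [0, 5] → best response B (payoff 5)
  P1 vs Y: payoffs [1, 1] → best response A/B (payoff 1)
  P2 vs A: payoffs [4, 3] → best response X (payoff 4)
  P2 vs B: payoffs [2, 2] → best response X/Y (payoff 2)
Mutual best responses: (B,X), (B,Y) → Nash equilibria.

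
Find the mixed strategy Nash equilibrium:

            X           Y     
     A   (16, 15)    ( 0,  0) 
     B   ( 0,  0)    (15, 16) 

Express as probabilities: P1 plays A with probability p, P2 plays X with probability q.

p = 0.5161, q = 0.4839

Work:
Find probabilities that make opponent indifferent:
P2 chooses q to make P1 indifferent between A and B
P1 chooses p to make P2 indifferent between X and Y
Mixed NE: P1 plays (A: 0.5161, B: 0.4839), P2 plays (X: 0.4839, Y: 0.5161)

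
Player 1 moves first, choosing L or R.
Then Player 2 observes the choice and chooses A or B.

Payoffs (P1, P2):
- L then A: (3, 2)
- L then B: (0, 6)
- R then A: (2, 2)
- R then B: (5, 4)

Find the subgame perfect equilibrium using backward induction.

P1 plays R, P2 plays B after L and B after R; Payoff (5, 4)

Work:
Backward induction:
After L: P2 chooses B → P1 gets 0
After R: P2 chooses B → P1 gets 5
P1 chooses R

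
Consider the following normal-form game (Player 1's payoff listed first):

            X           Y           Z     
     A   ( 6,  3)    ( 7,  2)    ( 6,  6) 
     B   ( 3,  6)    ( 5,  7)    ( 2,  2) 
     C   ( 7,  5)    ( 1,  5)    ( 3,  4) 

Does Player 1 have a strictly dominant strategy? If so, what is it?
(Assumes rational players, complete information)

No strictly dominant strategy exists for Player 1

Work:
A strategy strictly dominates another if it gives a strictly higher payoff against every opponent action. Compare each pair of P1's strategies column-by-column:
  A vs B: [6 vs 3, 7 vs 5, 6 vs 2] → A strictly dominates B
  A vs C: [6 vs 7, 7 vs 1, 6 vs 3] → A does not strictly dominate C (column X: 6 ≤ 7)
  B vs A: [3 vs 6, 5 vs 7, 2 vs 6] → B does not strictly dominate A (column X: 3 ≤ 6)
  B vs C: [3 vs 7, 5 vs 1, 2 vs 3] → B does not strictly dominate C (column X: 3 ≤ 7)
  C vs A: [7 vs 6, 1 vs 7, 3 vs 6] → C does not strictly dominate A (column Y: 1 ≤ 7)
  C vs B: [7 vs 3, 1 vs 5, 3 vs 2] → C does not strictly dominate B (column Y: 1 ≤ 5)
No single strategy strictly dominates all others → no strictly dominant strategy.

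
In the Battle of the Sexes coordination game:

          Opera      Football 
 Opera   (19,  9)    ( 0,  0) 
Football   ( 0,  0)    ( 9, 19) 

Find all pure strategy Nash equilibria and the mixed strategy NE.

Pure NE: (Opera, Opera) and (Football, Football); Mixed NE: p = 0.6786, q = 0.3214

Work:
Check pure NE:
(Opera, Opera): (19, 9) - no unilateral deviation beneficial
(Football, Football): (9, 19) - no unilateral deviation beneficial
Mixed NE: P1 plays Opera with p = 0.6786, P2 plays Opera with q = 0.3214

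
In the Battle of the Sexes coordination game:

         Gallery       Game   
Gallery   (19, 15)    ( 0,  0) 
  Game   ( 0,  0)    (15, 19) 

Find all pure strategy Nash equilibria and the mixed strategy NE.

Pure NE: (Gallery, Gallery) and (Game, Game); Mixed NE: p = 0.5588, q = 0.4412

Work:
Check pure NE:
(Gallery, Gallery): (19, 15) - no unilateral deviation beneficial
(Game, Game): (15, 19) - no unilateral deviation beneficial
Mixed NE: P1 plays Gallery with p = 0.5588, P2 plays Gallery with q = 0.4412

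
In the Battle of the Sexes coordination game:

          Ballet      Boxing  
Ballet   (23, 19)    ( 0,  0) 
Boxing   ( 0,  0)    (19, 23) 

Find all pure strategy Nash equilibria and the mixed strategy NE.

Pure NE: (Ballet, Ballet) and (Boxing, Boxing); Mixed NE: p = 0.5476, q = 0.4524

Work:
Check pure NE:
(Ballet, Ballet): (23, 19) - no unilateral deviation beneficial
(Boxing, Boxing): (19, 23) - no unilateral deviation beneficial
Mixed NE: P1 plays Ballet with p = 0.5476, P2 plays Ballet with q = 0.4524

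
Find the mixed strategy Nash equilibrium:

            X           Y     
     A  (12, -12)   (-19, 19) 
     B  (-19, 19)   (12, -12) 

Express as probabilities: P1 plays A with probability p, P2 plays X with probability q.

p = 0.5, q = 0.5

Work:
Find probabilities that make opponent indifferent:
P2 chooses q to make P1 indifferent between A and B
P1 chooses p to make P2 indifferent between X and Y
Mixed NE: P1 plays (A: 0.5, B: 0.5), P2 plays (X: 0.5, Y: 0.5)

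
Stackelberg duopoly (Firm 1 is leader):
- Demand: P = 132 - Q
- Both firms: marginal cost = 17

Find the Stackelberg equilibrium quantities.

q₁* (leader) = 57.5, q₂* (follower) = 28.75

Work:
Follower's reaction: q₂ = (a - c - q₁)/2
Leader substitutes: π₁ = q₁·(a - q₁ - (a-c-q₁)/2 - c)
FOC: q₁* = (132 - 17)/2 = 57.50
Then: q₂* = (132 - 17 - 57.5)/2 = 28.75
Leader has first-mover advantage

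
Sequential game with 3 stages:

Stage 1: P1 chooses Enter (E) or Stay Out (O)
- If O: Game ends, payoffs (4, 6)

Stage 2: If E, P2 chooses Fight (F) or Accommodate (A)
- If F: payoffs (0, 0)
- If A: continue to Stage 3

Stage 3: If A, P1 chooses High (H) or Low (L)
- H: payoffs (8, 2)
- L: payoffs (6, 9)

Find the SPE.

SPE: (E, A, H); Outcome (8, 2)

Work:
Stage 3: P1 chooses H (8 vs 6)
Stage 2: P2: F->0, A->2 (anticipating H). Choose A
Stage 1: P1: O->4, E->8 (anticipating A, H). Choose E
SPE path: E -> A -> H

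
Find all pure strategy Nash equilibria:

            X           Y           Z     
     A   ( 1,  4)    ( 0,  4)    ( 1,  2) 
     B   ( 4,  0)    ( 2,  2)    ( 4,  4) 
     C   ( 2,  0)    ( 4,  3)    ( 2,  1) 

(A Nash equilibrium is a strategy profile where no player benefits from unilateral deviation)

Nash equilibrium: (B, Z), (C, Y)

Work:
Best responses:
  P1 vs X: payoffs [1, 4, 2] → best response B (payoff 4)
  P1 vs Y: payoffs [0, 2, 4] → best response C (payoff 4)
  P1 vs Z: payoffs [1, 4, 2] → best response B (payoff 4)
  P2 vs A: payoffs [4, 4, 2] → best response X/Y (payoff 4)
  P2 vs B: payoffs [0, 2, 4] → best response Z (payoff 4)
  P2 vs C: payoffs [0, 3, 1] → best response Y (payoff 3)
Mutual best responses: (B,Z), (C,Y) → Nash equilibria.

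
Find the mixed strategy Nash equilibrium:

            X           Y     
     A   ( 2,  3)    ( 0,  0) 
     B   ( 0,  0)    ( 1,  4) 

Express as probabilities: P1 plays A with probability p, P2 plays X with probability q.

p = 0.5714, q = 0.3333

Work:
Find probabilities that make opponent indifferent:
P2 chooses q to make P1 indifferent between A and B
P1 chooses p to make P2 indifferent between X and Y
Mixed NE: P1 plays (A: 0.5714, B: 0.4286), P2 plays (X: 0.3333, Y: 0.6667)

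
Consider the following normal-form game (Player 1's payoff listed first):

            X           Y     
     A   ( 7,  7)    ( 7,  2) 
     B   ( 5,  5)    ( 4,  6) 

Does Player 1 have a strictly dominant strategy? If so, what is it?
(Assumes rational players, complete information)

Yes, Player 1's strictly dominant strategy is A

Work:
A strategy strictly dominates another if it gives a strictly higher payoff against every opponent action. Compare each pair of P1's strategies column-by-column:
  A vs B: [7 vs 5, 7 vs 4] → A strictly dominates B
  B vs A: [5 vs 7, 4 vs 7] → B does not strictly dominate A (column X: 5 ≤ 7)
A strictly dominates every other strategy → strictly dominant.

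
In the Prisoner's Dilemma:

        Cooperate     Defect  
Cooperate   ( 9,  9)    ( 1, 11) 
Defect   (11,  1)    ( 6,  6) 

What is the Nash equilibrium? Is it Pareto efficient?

(Defect, Defect) is NE; not Pareto efficient

Work:
Defect dominates Cooperate for both players:
If P2 cooperates: Defect (11) > Cooperate (9)
If P2 defects: Defect (6) > Cooperate (1)
NE: (Defect, Defect) with payoff (6, 6)
But (Cooperate, Cooperate) = (9, 9) Pareto dominates (6, 6)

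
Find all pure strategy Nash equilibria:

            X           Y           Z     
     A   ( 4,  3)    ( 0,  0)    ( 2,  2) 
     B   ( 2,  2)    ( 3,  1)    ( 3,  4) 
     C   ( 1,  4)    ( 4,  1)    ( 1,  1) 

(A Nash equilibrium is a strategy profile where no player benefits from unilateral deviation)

Nash equilibrium: (A, X), (B, Z)

Work:
Best responses:
  P1 vs X: payoffs [4, 2, 1] → best response A (payoff 4)
  P1 vs Y: payoffs [0, 3, 4] → best response C (payoff 4)
  P1 vs Z: payoffs [2, 3, 1] → best response B (payoff 3)
  P2 vs A: payoffs [3, 0, 2] → best response X (payoff 3)
  P2 vs B: payoffs [2, 1, 4] → best response Z (payoff 4)
  P2 vs C: payoffs [4, 1, 1] → best response X (payoff 4)
Mutual best responses: (A,X), (B,Z) → Nash equilibria.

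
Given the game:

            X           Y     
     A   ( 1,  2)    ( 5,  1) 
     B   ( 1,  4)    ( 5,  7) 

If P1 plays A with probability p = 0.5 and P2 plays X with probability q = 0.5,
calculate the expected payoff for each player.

E[P1] = 3.0, E[P2] = 3.5

Work:
E[P1] = p·q·π₁(A,X) + p·(1-q)·π₁(A,Y) + (1-p)·q·π₁(B,X) + (1-p)·(1-q)·π₁(B,Y)
= 0.5·0.5·1 + 0.5·0.5·5 + 0.5·0.5·1 + 0.5·0.5·5
= 3.0

E[P2] = 3.5 (similar calculation)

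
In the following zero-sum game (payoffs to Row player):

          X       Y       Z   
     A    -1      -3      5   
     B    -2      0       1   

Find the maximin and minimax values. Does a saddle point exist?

Maximin = -2, Minimax = -1, Saddle: False

Work:
Row minimums: [-3, -2] → maximin = -2
Column maximums: [-1, 0, 5] → minimax = -1
No saddle point (maximin ≠ minimax). Mixed strategy needed.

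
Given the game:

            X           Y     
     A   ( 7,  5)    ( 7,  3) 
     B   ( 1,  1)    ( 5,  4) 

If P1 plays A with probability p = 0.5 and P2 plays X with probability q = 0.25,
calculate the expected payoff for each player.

E[P1] = 5.5, E[P2] = 3.375

Work:
E[P1] = p·q·π₁(A,X) + p·(1-q)·π₁(A,Y) + (1-p)·q·π₁(B,X) + (1-p)·(1-q)·π₁(B,Y)
= 0.5·0.25·7 + 0.5·0.75·7 + 0.5·0.25·1 + 0.5·0.75·5
= 5.5

E[P2] = 3.375 (similar calculation)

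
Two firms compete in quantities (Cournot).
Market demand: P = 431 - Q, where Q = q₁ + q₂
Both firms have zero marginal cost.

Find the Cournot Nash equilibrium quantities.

q₁* = q₂* = 143.67; P* = 143.67

Work:
Profit: π_i = P·q_i = (a - q_i - q_j)·q_i
FOC: ∂π_i/∂q_i = a - 2q_i - q_j = 0
Reaction function: q_i = (431 - q_j)/2
Symmetry: q* = 431/3 = 143.67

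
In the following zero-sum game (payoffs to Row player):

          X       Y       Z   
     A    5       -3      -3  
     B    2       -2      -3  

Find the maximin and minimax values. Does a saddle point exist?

Maximin = -3, Minimax = -3, Saddle: True

Work:
Row minimums: [-3, -3] → maximin = -3
Column maximums: [5, -2, -3] → minimax = -3
Saddle point exists! Game value = -3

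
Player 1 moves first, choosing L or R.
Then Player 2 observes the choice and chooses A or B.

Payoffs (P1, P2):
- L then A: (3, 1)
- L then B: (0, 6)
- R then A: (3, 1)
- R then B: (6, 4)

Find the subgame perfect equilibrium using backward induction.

P1 plays R, P2 plays B after L and B after R; Payoff (6, 4)

Work:
Backward induction:
After L: P2 chooses B → P1 gets 0
After R: P2 chooses B → P1 gets 6
P1 chooses R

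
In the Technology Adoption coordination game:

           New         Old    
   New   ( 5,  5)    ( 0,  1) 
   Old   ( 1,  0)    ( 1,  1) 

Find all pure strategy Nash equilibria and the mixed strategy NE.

Pure NE: (New, New) and (Old, Old); Mixed NE: p = 0.2, q = 0.2

Work:
Check pure NE:
(New, New): (5, 5) - no unilateral deviation beneficial
(Old, Old): (1, 1) - no unilateral deviation beneficial
Mixed NE: P1 plays New with p = 0.2, P2 plays New with q = 0.2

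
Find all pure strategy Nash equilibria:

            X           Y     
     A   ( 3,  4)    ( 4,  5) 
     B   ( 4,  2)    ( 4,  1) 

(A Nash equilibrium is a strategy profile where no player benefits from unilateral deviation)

Nash equilibrium: (A, Y), (B, X)

Work:
Best responses:
  P1 vs X: payoffs [3, 4] → best response B (payoff 4)
  P1 vs Y: payoffs [4, 4] → best response A/B (payoff 4)
  P2 vs A: payoffs [4, 5] → best response Y (payoff 5)
  P2 vs B: payoffs [2, 1] → best response X (payoff 2)
Mutual best responses: (A,Y), (B,X) → Nash equilibria.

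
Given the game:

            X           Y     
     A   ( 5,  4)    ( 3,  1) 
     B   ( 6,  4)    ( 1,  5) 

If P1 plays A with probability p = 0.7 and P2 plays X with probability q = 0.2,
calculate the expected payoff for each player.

E[P1] = 2.98, E[P2] = 2.56

Work:
E[P1] = p·q·π₁(A,X) + p·(1-q)·π₁(A,Y) + (1-p)·q·π₁(B,X) + (1-p)·(1-q)·π₁(B,Y)
= 0.7·0.2·5 + 0.7·0.8·3 + 0.3·0.2·6 + 0.3·0.8·1
= 2.98

E[P2] = 2.56 (similar calculation)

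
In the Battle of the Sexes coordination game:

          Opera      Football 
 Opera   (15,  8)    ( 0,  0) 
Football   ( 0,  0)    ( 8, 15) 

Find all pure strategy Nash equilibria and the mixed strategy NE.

Pure NE: (Opera, Opera) and (Football, Football); Mixed NE: p = 0.6522, q = 0.3478

Work:
Check pure NE:
(Opera, Opera): (15, 8) - no unilateral deviation beneficial
(Football, Football): (8, 15) - no unilateral deviation beneficial
Mixed NE: P1 plays Opera with p = 0.6522, P2 plays Opera with q = 0.3478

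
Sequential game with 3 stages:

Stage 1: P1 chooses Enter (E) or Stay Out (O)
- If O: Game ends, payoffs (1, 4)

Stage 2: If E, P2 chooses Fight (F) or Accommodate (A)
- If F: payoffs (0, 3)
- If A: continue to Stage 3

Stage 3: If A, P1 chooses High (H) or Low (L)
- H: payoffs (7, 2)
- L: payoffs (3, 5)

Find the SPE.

SPE: (O, F, H); Outcome (1, 4)

Work:
Stage 3: P1 chooses H (7 vs 3)
Stage 2: P2: F->3, A->2 (anticipating H). Choose F
Stage 1: P1: O->1, E->0 (anticipating F, H). Choose O
SPE path: O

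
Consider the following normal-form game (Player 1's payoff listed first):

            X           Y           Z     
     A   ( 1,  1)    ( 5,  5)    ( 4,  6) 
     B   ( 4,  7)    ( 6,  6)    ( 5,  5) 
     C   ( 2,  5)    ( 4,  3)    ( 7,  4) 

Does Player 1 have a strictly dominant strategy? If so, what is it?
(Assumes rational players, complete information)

No strictly dominant strategy exists for Player 1

Work:
A strategy strictly dominates another if it gives a strictly higher payoff against every opponent action. Compare each pair of P1's strategies column-by-column:
  A vs B: [1 vs 4, 5 vs 6, 4 vs 5] → A does not strictly dominate B (column X: 1 ≤ 4)
  A vs C: [1 vs 2, 5 vs 4, 4 vs 7] → A does not strictly dominate C (column X: 1 ≤ 2)
  B vs A: [4 vs 1, 6 vs 5, 5 vs 4] → B strictly dominates A
  B vs C: [4 vs 2, 6 vs 4, 5 vs 7] → B does not strictly dominate C (column Z: 5 ≤ 7)
  C vs A: [2 vs 1, 4 vs 5, 7 vs 4] → C does not strictly dominate A (column Y: 4 ≤ 5)
  C vs B: [2 vs 4, 4 vs 6, 7 vs 5] → C does not strictly dominate B (column X: 2 ≤ 4)
No single strategy strictly dominates all others → no strictly dominant strategy.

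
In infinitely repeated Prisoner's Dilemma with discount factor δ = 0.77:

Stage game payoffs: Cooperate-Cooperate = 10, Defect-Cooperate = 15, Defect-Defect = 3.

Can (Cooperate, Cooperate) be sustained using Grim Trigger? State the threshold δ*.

δ* = 0.4167; since δ = 0.77 ≥ 0.4167, cooperation can be sustained

Work:
For Grim Trigger:
Cooperate forever: 10/(1-δ)
Defect then punished: 15 + 3·δ/(1-δ)
Need: 10/(1-δ) ≥ 15 + 3·δ/(1-δ)
Solving: δ ≥ (T-R)/(T-P) = (15-10)/(15-3) = 0.4167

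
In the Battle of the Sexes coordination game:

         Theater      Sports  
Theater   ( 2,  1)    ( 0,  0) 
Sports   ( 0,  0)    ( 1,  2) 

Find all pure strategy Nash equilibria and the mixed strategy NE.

Pure NE: (Theater, Theater) and (Sports, Sports); Mixed NE: p = 0.6667, q = 0.3333

Work:
Check pure NE:
(Theater, Theater): (2, 1) - no unilateral deviation beneficial
(Sports, Sports): (1, 2) - no unilateral deviation beneficial
Mixed NE: P1 plays Theater with p = 0.6667, P2 plays Theater with q = 0.3333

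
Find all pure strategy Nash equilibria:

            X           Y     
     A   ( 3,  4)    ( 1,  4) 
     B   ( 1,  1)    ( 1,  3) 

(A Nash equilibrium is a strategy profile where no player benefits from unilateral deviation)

Nash equilibrium: (A, X), (A, Y), (B, Y)

Work:
Best responses:
  P1 vs X: payoffs [3, 1] → best response A (payoff 3)
  P1 vs Y: payoffs [1, 1] → best response A/B (payoff 1)
  P2 vs A: payoffs [4, 4] → best response X/Y (payoff 4)
  P2 vs B: payoffs [1, 3] → best response Y (payoff 3)
Mutual best responses: (A,X), (A,Y), (B,Y) → Nash equilibria.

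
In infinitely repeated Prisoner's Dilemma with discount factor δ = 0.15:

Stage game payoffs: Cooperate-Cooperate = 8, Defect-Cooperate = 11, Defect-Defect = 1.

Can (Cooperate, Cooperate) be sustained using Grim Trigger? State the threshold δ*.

δ* = 0.3; since δ = 0.15 < 0.3, cooperation cannot be sustained

Work:
For Grim Trigger:
Cooperate forever: 8/(1-δ)
Defect then punished: 11 + 1·δ/(1-δ)
Need: 8/(1-δ) ≥ 11 + 1·δ/(1-δ)
Solving: δ ≥ (T-R)/(T-P) = (11-8)/(11-1) = 0.3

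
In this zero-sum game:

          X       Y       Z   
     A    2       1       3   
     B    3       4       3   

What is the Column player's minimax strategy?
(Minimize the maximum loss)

Column should play X or Z (all achieve the minimum), value = 3

Work:
Column player minimizes Row's maximum payoff:
Column X: max payoff to Row = 3
Column Y: max payoff to Row = 4
Column Z: max payoff to Row = 3
Minimum is 3, achieved by columns X, Z (tied).
Each of X or Z is a minimax strategy.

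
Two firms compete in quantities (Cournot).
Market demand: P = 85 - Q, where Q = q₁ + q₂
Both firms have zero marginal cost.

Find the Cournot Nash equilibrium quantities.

q₁* = q₂* = 28.33; P* = 28.33

Work:
Profit: π_i = P·q_i = (a - q_i - q_j)·q_i
FOC: ∂π_i/∂q_i = a - 2q_i - q_j = 0
Reaction function: q_i = (85 - q_j)/2
Symmetry: q* = 85/3 = 28.33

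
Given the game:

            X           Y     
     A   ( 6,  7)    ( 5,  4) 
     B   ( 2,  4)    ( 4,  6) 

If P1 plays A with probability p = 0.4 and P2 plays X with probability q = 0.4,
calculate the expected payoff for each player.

E[P1] = 4.08, E[P2] = 5.2

Work:
E[P1] = p·q·π₁(A,X) + p·(1-q)·π₁(A,Y) + (1-p)·q·π₁(B,X) + (1-p)·(1-q)·π₁(B,Y)
= 0.4·0.4·6 + 0.4·0.6·5 + 0.6·0.4·2 + 0.6·0.6·4
= 4.08

E[P2] = 5.2 (similar calculation)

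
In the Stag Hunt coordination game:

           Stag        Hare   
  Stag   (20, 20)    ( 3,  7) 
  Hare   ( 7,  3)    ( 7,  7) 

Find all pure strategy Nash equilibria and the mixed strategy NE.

Pure NE: (Stag, Stag) and (Hare, Hare); Mixed NE: p = 0.2353, q = 0.2353

Work:
Check pure NE:
(Stag, Stag): (20, 20) - no unilateral deviation beneficial
(Hare, Hare): (7, 7) - no unilateral deviation beneficial
Mixed NE: P1 plays Stag with p = 0.2353, P2 plays Stag with q = 0.2353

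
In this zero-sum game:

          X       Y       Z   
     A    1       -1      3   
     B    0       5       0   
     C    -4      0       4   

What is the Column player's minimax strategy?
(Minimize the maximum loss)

Column should play X, value = 1

Work:
Column player minimizes Row's maximum payoff:
Column X: max payoff to Row = 1
Column Y: max payoff to Row = 5
Column Z: max payoff to Row = 4
Minimum is 1, achieved by column X.
Minimax strategy: X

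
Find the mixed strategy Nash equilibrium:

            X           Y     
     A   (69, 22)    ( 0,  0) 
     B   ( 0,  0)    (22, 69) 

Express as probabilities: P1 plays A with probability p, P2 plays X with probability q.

p = 0.7582, q = 0.2418

Work:
Find probabilities that make opponent indifferent:
P2 chooses q to make P1 indifferent between A and B
P1 chooses p to make P2 indifferent between X and Y
Mixed NE: P1 plays (A: 0.7582, B: 0.2418), P2 plays (X: 0.2418, Y: 0.7582)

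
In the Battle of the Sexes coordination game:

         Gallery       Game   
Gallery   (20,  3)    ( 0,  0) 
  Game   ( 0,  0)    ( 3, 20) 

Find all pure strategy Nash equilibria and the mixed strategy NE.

Pure NE: (Gallery, Gallery) and (Game, Game); Mixed NE: p = 0.8696, q = 0.1304

Work:
Check pure NE:
(Gallery, Gallery): (20, 3) - no unilateral deviation beneficial
(Game, Game): (3, 20) - no unilateral deviation beneficial
Mixed NE: P1 plays Gallery with p = 0.8696, P2 plays Gallery with q = 0.1304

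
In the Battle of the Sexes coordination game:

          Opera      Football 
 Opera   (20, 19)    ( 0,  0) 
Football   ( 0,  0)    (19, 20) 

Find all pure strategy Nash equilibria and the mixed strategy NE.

Pure NE: (Opera, Opera) and (Football, Football); Mixed NE: p = 0.5128, q = 0.4872

Work:
Check pure NE:
(Opera, Opera): (20, 19) - no unilateral deviation beneficial
(Football, Football): (19, 20) - no unilateral deviation beneficial
Mixed NE: P1 plays Opera with p = 0.5128, P2 plays Opera with q = 0.4872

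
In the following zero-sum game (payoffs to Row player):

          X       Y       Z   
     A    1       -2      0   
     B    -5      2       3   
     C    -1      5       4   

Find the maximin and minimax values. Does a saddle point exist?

Maximin = -1, Minimax = 1, Saddle: False

Work:
Row minimums: [-2, -5, -1] → maximin = -1
Column maximums: [1, 5, 4] → minimax = 1
No saddle point (maximin ≠ minimax). Mixed strategy needed.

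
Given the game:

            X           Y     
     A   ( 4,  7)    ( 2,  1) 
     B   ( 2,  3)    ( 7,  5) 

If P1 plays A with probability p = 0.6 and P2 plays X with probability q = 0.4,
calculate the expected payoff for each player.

E[P1] = 3.68, E[P2] = 3.72

Work:
E[P1] = p·q·π₁(A,X) + p·(1-q)·π₁(A,Y) + (1-p)·q·π₁(B,X) + (1-p)·(1-q)·π₁(B,Y)
= 0.6·0.4·4 + 0.6·0.6·2 + 0.4·0.4·2 + 0.4·0.6·7
= 3.68

E[P2] = 3.72 (similar calculation)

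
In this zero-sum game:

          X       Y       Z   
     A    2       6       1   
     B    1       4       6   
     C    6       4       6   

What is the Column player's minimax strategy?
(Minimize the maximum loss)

Column should play X or Y or Z (all achieve the minimum), value = 6

Work:
Column player minimizes Row's maximum payoff:
Column X: max payoff to Row = 6
Column Y: max payoff to Row = 6
Column Z: max payoff to Row = 6
Minimum is 6, achieved by columns X, Y, Z (tied).
Each of X or Y or Z is a minimax strategy.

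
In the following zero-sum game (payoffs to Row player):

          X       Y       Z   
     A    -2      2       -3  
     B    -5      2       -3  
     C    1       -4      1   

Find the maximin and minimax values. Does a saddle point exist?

Maximin = -3, Minimax = 1, Saddle: False

Work:
Row minimums: [-3, -5, -4] → maximin = -3
Column maximums: [1, 2, 1] → minimax = 1
No saddle point (maximin ≠ minimax). Mixed strategy needed.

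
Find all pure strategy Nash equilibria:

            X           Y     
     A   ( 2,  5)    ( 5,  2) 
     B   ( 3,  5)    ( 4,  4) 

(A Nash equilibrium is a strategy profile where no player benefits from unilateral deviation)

Nash equilibrium: (B, X)

Work:
Best responses:
  P1 vs X: payoffs [2, 3] → best response B (payoff 3)
  P1 vs Y: payoffs [5, 4] → best response A (payoff 5)
  P2 vs A: payoffs [5, 2] → best response X (payoff 5)
  P2 vs B: payoffs [5, 4] → best response X (payoff 5)
Mutual best responses: (B,X) → Nash equilibria.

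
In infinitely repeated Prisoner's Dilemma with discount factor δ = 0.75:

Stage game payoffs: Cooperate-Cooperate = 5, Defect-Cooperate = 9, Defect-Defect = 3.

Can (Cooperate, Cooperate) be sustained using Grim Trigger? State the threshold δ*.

δ* = 0.6667; since δ = 0.75 ≥ 0.6667, cooperation can be sustained

Work:
For Grim Trigger:
Cooperate forever: 5/(1-δ)
Defect then punished: 9 + 3·δ/(1-δ)
Need: 5/(1-δ) ≥ 9 + 3·δ/(1-δ)
Solving: δ ≥ (T-R)/(T-P) = (9-5)/(9-3) = 0.6667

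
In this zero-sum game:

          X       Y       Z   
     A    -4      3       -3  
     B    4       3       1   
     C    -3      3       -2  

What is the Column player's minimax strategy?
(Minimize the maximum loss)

Column should play Z, value = 1

Work:
Column player minimizes Row's maximum payoff:
Column X: max payoff to Row = 4
Column Y: max payoff to Row = 3
Column Z: max payoff to Row = 1
Minimum is 1, achieved by column Z.
Minimax strategy: Z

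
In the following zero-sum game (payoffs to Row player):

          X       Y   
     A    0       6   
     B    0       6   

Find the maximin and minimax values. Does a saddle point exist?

Maximin = 0, Minimax = 0, Saddle: True

Work:
Row minimums: [0, 0] → maximin = 0
Column maximums: [0, 6] → minimax = 0
Saddle point exists! Game value = 0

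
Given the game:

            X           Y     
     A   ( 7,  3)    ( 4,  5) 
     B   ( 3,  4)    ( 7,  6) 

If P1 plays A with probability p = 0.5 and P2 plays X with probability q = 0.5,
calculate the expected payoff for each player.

E[P1] = 5.25, E[P2] = 4.5

Work:
E[P1] = p·q·π₁(A,X) + p·(1-q)·π₁(A,Y) + (1-p)·q·π₁(B,X) + (1-p)·(1-q)·π₁(B,Y)
= 0.5·0.5·7 + 0.5·0.5·4 + 0.5·0.5·3 + 0.5·0.5·7
= 5.25

E[P2] = 4.5 (similar calculation)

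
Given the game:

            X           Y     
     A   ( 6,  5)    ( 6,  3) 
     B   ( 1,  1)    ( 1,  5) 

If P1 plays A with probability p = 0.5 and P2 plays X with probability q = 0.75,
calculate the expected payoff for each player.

E[P1] = 3.5, E[P2] = 3.25

Work:
E[P1] = p·q·π₁(A,X) + p·(1-q)·π₁(A,Y) + (1-p)·q·π₁(B,X) + (1-p)·(1-q)·π₁(B,Y)
= 0.5·0.75·6 + 0.5·0.25·6 + 0.5·0.75·1 + 0.5·0.25·1
= 3.5

E[P2] = 3.25 (similar calculation)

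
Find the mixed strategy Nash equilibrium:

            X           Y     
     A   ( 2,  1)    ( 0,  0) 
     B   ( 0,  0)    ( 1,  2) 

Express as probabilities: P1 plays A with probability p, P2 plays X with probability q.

p = 0.6667, q = 0.3333

Work:
Find probabilities that make opponent indifferent:
P2 chooses q to make P1 indifferent between A and B
P1 chooses p to make P2 indifferent between X and Y
Mixed NE: P1 plays (A: 0.6667, B: 0.3333), P2 plays (X: 0.3333, Y: 0.6667)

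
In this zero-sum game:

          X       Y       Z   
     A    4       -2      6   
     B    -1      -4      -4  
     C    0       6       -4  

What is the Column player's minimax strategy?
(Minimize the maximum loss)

Column should play X, value = 4

Work:
Column player minimizes Row's maximum payoff:
Column X: max payoff to Row = 4
Column Y: max payoff to Row = 6
Column Z: max payoff to Row = 6
Minimum is 4, achieved by column X.
Minimax strategy: X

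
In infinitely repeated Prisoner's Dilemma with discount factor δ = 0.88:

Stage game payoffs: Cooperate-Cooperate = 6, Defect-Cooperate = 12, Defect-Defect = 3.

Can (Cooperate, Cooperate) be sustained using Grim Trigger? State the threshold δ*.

δ* = 0.6667; since δ = 0.88 ≥ 0.6667, cooperation can be sustained

Work:
For Grim Trigger:
Cooperate forever: 6/(1-δ)
Defect then punished: 12 + 3·δ/(1-δ)
Need: 6/(1-δ) ≥ 12 + 3·δ/(1-δ)
Solving: δ ≥ (T-R)/(T-P) = (12-6)/(12-3) = 0.6667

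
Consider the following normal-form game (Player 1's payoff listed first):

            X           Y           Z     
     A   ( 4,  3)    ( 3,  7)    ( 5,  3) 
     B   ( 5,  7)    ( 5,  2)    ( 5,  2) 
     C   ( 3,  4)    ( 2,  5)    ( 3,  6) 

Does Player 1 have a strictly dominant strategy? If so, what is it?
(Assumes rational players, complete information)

No strictly dominant strategy exists for Player 1

Work:
A strategy strictly dominates another if it gives a strictly higher payoff against every opponent action. Compare each pair of P1's strategies column-by-column:
  A vs B: [4 vs 5, 3 vs 5, 5 vs 5] → A does not strictly dominate B (column X: 4 ≤ 5)
  A vs C: [4 vs 3, 3 vs 2, 5 vs 3] → A strictly dominates C
  B vs A: [5 vs 4, 5 vs 3, 5 vs 5] → B does not strictly dominate A (column Z: 5 ≤ 5)
  B vs C: [5 vs 3, 5 vs 2, 5 vs 3] → B strictly dominates C
  C vs A: [3 vs 4, 2 vs 3, 3 vs 5] → C does not strictly dominate A (column X: 3 ≤ 4)
  C vs B: [3 vs 5, 2 vs 5, 3 vs 5] → C does not strictly dominate B (column X: 3 ≤ 5)
No single strategy strictly dominates all others → no strictly dominant strategy.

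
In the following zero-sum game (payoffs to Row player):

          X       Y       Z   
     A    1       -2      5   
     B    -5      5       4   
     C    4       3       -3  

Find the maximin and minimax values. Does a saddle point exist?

Maximin = -2, Minimax = 4, Saddle: False

Work:
Row minimums: [-2, -5, -3] → maximin = -2
Column maximums: [4, 5, 5] → minimax = 4
No saddle point (maximin ≠ minimax). Mixed strategy needed.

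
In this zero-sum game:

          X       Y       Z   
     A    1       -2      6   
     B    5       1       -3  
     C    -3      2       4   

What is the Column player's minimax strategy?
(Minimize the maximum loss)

Column should play Y, value = 2

Work:
Column player minimizes Row's maximum payoff:
Column X: max payoff to Row = 5
Column Y: max payoff to Row = 2
Column Z: max payoff to Row = 6
Minimum is 2, achieved by column Y.
Minimax strategy: Y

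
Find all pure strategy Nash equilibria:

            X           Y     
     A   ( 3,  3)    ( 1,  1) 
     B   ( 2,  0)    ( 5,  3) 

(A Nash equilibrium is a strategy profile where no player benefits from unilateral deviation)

Nash equilibrium: (A, X), (B, Y)

Work:
Best responses:
  P1 vs X: payoffs [3, 2] → best response A (payoff 3)
  P1 vs Y: payoffs [1, 5] → best response B (payoff 5)
  P2 vs A: payoffs [3, 1] → best response X (payoff 3)
  P2 vs B: payoffs [0, 3] → best response Y (payoff 3)
Mutual best responses: (A,X), (B,Y) → Nash equilibria.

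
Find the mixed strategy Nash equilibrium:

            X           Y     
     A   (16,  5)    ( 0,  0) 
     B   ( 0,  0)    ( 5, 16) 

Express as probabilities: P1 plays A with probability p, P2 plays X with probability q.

p = 0.7619, q = 0.2381

Work:
Find probabilities that make opponent indifferent:
P2 chooses q to make P1 indifferent between A and B
P1 chooses p to make P2 indifferent between X and Y
Mixed NE: P1 plays (A: 0.7619, B: 0.2381), P2 plays (X: 0.2381, Y: 0.7619)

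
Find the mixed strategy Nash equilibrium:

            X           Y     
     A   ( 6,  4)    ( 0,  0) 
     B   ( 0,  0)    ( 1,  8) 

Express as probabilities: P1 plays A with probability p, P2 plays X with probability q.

p = 0.6667, q = 0.1429

Work:
Find probabilities that make opponent indifferent:
P2 chooses q to make P1 indifferent between A and B
P1 chooses p to make P2 indifferent between X and Y
Mixed NE: P1 plays (A: 0.6667, B: 0.3333), P2 plays (X: 0.1429, Y: 0.8571)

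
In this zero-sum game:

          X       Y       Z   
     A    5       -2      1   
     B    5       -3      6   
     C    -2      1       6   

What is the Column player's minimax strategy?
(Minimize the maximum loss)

Column should play Y, value = 1

Work:
Column player minimizes Row's maximum payoff:
Column X: max payoff to Row = 5
Column Y: max payoff to Row = 1
Column Z: max payoff to Row = 6
Minimum is 1, achieved by column Y.
Minimax strategy: Y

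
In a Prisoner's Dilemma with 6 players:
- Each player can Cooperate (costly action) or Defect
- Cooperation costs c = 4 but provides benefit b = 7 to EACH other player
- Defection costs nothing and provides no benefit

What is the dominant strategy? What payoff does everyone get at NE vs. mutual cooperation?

Dominant: Defect; NE payoff = 0; Coop payoff = 31

Work:
Defect dominates (saves cost c = 4, benefit to others is external)
NE: All defect → everyone gets 0
If all cooperate: each receives (5)×7 - 4 = 31
Social dilemma: 31 > 0 but NE gives 0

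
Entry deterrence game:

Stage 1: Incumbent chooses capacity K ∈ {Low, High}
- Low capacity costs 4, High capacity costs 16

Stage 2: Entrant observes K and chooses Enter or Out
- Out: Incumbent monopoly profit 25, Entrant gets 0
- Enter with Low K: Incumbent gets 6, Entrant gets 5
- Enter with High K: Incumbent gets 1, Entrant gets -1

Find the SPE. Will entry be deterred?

SPE: (High, Enter|Low, Out|High); Entry deterred. Incumbent net profit = 9

Work:
After Low K: Entrant enters (5 > 0)
After High K: Entrant stays out (-1 < 0)
Incumbent: Low → 6−4=2, High → 25−16=9
Incumbent chooses High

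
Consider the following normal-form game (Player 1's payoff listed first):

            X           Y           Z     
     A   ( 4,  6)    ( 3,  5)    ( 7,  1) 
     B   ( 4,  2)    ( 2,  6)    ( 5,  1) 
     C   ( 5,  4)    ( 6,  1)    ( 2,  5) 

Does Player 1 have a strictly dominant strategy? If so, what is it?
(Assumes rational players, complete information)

No strictly dominant strategy exists for Player 1

Work:
A strategy strictly dominates another if it gives a strictly higher payoff against every opponent action. Compare each pair of P1's strategies column-by-column:
  A vs B: [4 vs 4, 3 vs 2, 7 vs 5] → A does not strictly dominate B (column X: 4 ≤ 4)
  A vs C: [4 vs 5, 3 vs 6, 7 vs 2] → A does not strictly dominate C (column X: 4 ≤ 5)
  B vs A: [4 vs 4, 2 vs 3, 5 vs 7] → B does not strictly dominate A (column X: 4 ≤ 4)
  B vs C: [4 vs 5, 2 vs 6, 5 vs 2] → B does not strictly dominate C (column X: 4 ≤ 5)
  C vs A: [5 vs 4, 6 vs 3, 2 vs 7] → C does not strictly dominate A (column Z: 2 ≤ 7)
  C vs B: [5 vs 4, 6 vs 2, 2 vs 5] → C does not strictly dominate B (column Z: 2 ≤ 5)
No single strategy strictly dominates all others → no strictly dominant strategy.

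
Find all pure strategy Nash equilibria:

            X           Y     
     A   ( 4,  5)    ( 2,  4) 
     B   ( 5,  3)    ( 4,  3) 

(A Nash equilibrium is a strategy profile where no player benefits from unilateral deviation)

Nash equilibrium: (B, X), (B, Y)

Work:
Best responses:
  P1 vs X: payoffs [4, 5] → best response B (payoff 5)
  P1 vs Y: payoffs [2, 4] → best response B (payoff 4)
  P2 vs A: payoffs [5, 4] → best response X (payoff 5)
  P2 vs B: payoffs [3, 3] → best response X/Y (payoff 3)
Mutual best responses: (B,X), (B,Y) → Nash equilibria.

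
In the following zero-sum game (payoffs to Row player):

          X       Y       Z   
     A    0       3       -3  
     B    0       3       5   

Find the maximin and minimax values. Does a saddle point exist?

Maximin = 0, Minimax = 0, Saddle: True

Work:
Row minimums: [-3, 0] → maximin = 0
Column maximums: [0, 3, 5] → minimax = 0
Saddle point exists! Game value = 0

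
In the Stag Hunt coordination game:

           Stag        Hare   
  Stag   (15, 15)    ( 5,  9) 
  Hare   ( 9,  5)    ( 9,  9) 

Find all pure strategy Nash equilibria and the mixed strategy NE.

Pure NE: (Stag, Stag) and (Hare, Hare); Mixed NE: p = 0.4, q = 0.4

Work:
Check pure NE:
(Stag, Stag): (15, 15) - no unilateral deviation beneficial
(Hare, Hare): (9, 9) - no unilateral deviation beneficial
Mixed NE: P1 plays Stag with p = 0.4, P2 plays Stag with q = 0.4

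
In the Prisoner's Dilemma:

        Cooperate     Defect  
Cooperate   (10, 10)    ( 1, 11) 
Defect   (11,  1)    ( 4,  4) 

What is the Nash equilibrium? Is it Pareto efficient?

(Defect, Defect) is NE; not Pareto efficient

Work:
Defect dominates Cooperate for both players:
If P2 cooperates: Defect (11) > Cooperate (10)
If P2 defects: Defect (4) > Cooperate (1)
NE: (Defect, Defect) with payoff (4, 4)
But (Cooperate, Cooperate) = (10, 10) Pareto dominates (4, 4)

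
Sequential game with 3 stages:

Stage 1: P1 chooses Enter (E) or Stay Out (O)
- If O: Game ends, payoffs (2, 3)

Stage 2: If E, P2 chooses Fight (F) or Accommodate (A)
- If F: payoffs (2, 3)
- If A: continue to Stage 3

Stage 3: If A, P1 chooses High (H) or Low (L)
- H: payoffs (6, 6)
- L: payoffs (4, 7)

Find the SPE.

SPE: (E, A, H); Outcome (6, 6)

Work:
Stage 3: P1 chooses H (6 vs 4)
Stage 2: P2: F->3, A->6 (anticipating H). Choose A
Stage 1: P1: O->2, E->6 (anticipating A, H). Choose E
SPE path: E -> A -> H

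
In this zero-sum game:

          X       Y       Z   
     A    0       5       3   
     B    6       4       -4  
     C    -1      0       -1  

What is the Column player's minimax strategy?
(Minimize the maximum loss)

Column should play Z, value = 3

Work:
Column player minimizes Row's maximum payoff:
Column X: max payoff to Row = 6
Column Y: max payoff to Row = 5
Column Z: max payoff to Row = 3
Minimum is 3, achieved by column Z.
Minimax strategy: Z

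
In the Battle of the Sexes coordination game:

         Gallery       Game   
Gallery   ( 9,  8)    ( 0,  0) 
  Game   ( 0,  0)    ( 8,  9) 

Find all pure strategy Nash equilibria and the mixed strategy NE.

Pure NE: (Gallery, Gallery) and (Game, Game); Mixed NE: p = 0.5294, q = 0.4706

Work:
Check pure NE:
(Gallery, Gallery): (9, 8) - no unilateral deviation beneficial
(Game, Game): (8, 9) - no unilateral deviation beneficial
Mixed NE: P1 plays Gallery with p = 0.5294, P2 plays Gallery with q = 0.4706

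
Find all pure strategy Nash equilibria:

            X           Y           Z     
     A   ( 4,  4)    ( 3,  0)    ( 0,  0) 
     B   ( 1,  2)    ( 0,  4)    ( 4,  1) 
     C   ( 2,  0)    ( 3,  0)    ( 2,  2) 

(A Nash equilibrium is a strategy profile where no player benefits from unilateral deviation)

Nash equilibrium: (A, X)

Work:
Best responses:
  P1 vs X: payoffs [4, 1, 2] → best response A (payoff 4)
  P1 vs Y: payoffs [3, 0, 3] → best response A/C (payoff 3)
  P1 vs Z: payoffs [0, 4, 2] → best response B (payoff 4)
  P2 vs A: payoffs [4, 0, 0] → best response X (payoff 4)
  P2 vs B: payoffs [2, 4, 1] → best response Y (payoff 4)
  P2 vs C: payoffs [0, 0, 2] → best response Z (payoff 2)
Mutual best responses: (A,X) → Nash equilibria.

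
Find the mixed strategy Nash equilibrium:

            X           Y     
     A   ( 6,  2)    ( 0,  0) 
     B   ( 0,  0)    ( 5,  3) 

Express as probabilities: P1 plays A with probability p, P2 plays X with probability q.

p = 0.6, q = 0.4545

Work:
Find probabilities that make opponent indifferent:
P2 chooses q to make P1 indifferent between A and B
P1 chooses p to make P2 indifferent between X and Y
Mixed NE: P1 plays (A: 0.6, B: 0.4), P2 plays (X: 0.4545, Y: 0.5455)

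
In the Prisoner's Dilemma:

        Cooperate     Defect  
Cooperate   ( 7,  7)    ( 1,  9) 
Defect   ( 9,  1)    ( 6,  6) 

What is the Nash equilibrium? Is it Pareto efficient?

(Defect, Defect) is NE; not Pareto efficient

Work:
Defect dominates Cooperate for both players:
If P2 cooperates: Defect (9) > Cooperate (7)
If P2 defects: Defect (6) > Cooperate (1)
NE: (Defect, Defect) with payoff (6, 6)
But (Cooperate, Cooperate) = (7, 7) Pareto dominates (6, 6)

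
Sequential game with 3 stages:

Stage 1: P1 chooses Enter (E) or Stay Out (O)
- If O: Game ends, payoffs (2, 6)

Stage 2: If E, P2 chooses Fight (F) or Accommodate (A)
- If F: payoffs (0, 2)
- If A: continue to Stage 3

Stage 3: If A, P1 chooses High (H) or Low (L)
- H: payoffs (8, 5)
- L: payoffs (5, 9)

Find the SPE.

SPE: (E, A, H); Outcome (8, 5)

Work:
Stage 3: P1 chooses H (8 vs 5)
Stage 2: P2: F->2, A->5 (anticipating H). Choose A
Stage 1: P1: O->2, E->8 (anticipating A, H). Choose E
SPE path: E -> A -> H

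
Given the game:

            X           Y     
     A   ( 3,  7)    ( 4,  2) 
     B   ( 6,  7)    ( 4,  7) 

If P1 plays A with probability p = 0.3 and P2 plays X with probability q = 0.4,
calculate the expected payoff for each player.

E[P1] = 4.44, E[P2] = 6.1

Work:
E[P1] = p·q·π₁(A,X) + p·(1-q)·π₁(A,Y) + (1-p)·q·π₁(B,X) + (1-p)·(1-q)·π₁(B,Y)
= 0.3·0.4·3 + 0.3·0.6·4 + 0.7·0.4·6 + 0.7·0.6·4
= 4.44

E[P2] = 6.1 (similar calculation)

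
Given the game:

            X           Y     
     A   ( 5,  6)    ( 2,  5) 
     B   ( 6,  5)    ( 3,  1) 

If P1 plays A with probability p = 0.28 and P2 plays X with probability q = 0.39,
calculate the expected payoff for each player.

E[P1] = 3.89, E[P2] = 3.3524

Work:
E[P1] = p·q·π₁(A,X) + p·(1-q)·π₁(A,Y) + (1-p)·q·π₁(B,X) + (1-p)·(1-q)·π₁(B,Y)
= 0.28·0.39·5 + 0.28·0.61·2 + 0.72·0.39·6 + 0.72·0.61·3
= 3.89

E[P2] = 3.3524 (similar calculation)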